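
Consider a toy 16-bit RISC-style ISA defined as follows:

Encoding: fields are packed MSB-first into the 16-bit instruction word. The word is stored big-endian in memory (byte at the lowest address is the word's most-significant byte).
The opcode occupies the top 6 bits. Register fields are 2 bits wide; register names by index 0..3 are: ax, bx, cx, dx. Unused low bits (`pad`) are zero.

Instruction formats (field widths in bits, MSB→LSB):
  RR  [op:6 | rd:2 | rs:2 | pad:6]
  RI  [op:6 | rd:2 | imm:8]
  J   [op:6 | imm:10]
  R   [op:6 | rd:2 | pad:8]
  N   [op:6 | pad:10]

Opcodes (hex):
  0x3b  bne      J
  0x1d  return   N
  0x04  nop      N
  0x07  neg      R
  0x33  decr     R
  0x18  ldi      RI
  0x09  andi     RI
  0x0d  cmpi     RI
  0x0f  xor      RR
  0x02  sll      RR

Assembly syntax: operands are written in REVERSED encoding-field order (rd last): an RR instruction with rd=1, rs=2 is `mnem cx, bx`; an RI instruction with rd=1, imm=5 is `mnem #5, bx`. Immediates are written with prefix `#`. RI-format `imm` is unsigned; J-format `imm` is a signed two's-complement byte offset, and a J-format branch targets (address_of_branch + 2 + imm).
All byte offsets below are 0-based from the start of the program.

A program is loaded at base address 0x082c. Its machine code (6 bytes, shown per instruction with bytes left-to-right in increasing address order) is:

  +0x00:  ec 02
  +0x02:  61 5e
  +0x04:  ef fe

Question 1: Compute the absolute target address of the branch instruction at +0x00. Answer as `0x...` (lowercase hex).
0x0830

[00] ec 02 → 0xec02
  opcode bits[15:10]=0x3b: bne/J
  [9:0] imm=2 = #2
  target = base 0x082c + off 0x00 + 2 + imm 2 = 0x0830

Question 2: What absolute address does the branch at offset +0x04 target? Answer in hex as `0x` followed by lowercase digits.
0x0830

[04] ef fe → 0xeffe
  top 6b → 0x3b → bne [J]
  imm: (w>>0)&0x3ff=0x3fe (s10→-2) → #-2
  target = base 0x082c + off 0x04 + 2 + imm -2 = 0x0830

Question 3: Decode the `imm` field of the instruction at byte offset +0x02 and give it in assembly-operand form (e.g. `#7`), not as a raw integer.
@+02  big-endian(61 5e) = 0x615e
  opcode bits[15:10]=0x18: ldi/RI
  rd@[9:8]=0x1 ⇒ bx
  imm@[7:0]=0x5e ⇒ #94

#94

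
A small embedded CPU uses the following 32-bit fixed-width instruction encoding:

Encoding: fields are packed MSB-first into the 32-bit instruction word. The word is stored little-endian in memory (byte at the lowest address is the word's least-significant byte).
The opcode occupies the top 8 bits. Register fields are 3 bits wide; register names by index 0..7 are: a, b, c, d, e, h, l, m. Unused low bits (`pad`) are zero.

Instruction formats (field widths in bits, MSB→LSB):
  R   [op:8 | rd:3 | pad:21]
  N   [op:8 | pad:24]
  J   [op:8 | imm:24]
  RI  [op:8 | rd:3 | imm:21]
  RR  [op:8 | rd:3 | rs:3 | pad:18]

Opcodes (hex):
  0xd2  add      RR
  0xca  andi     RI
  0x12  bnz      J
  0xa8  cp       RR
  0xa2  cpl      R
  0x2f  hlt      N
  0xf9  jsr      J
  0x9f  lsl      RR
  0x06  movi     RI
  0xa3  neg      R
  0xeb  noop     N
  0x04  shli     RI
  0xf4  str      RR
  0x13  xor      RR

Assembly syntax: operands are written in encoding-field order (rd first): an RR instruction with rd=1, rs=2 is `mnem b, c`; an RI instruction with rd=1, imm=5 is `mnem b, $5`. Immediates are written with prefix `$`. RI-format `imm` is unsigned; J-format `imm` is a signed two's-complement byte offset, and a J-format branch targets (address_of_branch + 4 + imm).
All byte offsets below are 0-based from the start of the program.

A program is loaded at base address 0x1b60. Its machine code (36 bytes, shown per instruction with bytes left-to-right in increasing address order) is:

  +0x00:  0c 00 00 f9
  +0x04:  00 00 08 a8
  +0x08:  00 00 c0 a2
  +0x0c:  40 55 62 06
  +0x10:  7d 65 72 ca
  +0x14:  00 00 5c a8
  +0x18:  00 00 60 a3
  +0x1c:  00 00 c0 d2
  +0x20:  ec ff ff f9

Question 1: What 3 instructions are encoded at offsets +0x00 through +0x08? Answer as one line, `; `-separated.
jsr $12; cp a, c; cpl l

+0x00: 0c 00 00 f9 ⇒ word 0xf900000c (little)
  opcode bits[31:24]=0xf9: jsr/J
  imm@[23:0]=0xc ⇒ $12
+0x04: 00 00 08 a8 ⇒ word 0xa8080000 (little)
  opcode bits[31:24]=0xa8: cp/RR
  rd@[23:21]=0x0 ⇒ a
  rs@[20:18]=0x2 ⇒ c
+0x08: 00 00 c0 a2 ⇒ word 0xa2c00000 (little)
  opcode bits[31:24]=0xa2: cpl/R
  rd@[23:21]=0x6 ⇒ l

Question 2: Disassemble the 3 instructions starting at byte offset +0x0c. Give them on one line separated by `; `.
[0c] 40 55 62 06 → 0x06625540
  op=0x06625540>>24=0x6 ⇒ movi (RI)
  [23:21] rd=3 = d
  [20:0] imm=152896 = $152896
[10] 7d 65 72 ca → 0xca72657d
  op=0xca72657d>>24=0xca ⇒ andi (RI)
  [23:21] rd=3 = d
  [20:0] imm=1205629 = $1205629
[14] 00 00 5c a8 → 0xa85c0000
  op=0xa85c0000>>24=0xa8 ⇒ cp (RR)
  [23:21] rd=2 = c
  [20:18] rs=7 = m

movi d, $152896; andi d, $1205629; cp c, m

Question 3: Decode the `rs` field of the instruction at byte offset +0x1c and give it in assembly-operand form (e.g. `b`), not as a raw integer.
[1c] 00 00 c0 d2 → 0xd2c00000
  opcode bits[31:24]=0xd2: add/RR
  rd: (w>>21)&0x7=0x6 → l
  rs: (w>>18)&0x7=0x0 → a

a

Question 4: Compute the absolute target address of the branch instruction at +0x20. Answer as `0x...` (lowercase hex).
0x1b70

off 0x20: read ec ff ff f9 as little → 0xf9ffffec
  op=0xf9ffffec>>24=0xf9 ⇒ jsr (J)
  [23:0] imm=16777196 (s24→-20) = $-20
  target = base 0x1b60 + off 0x20 + 4 + imm -20 = 0x1b70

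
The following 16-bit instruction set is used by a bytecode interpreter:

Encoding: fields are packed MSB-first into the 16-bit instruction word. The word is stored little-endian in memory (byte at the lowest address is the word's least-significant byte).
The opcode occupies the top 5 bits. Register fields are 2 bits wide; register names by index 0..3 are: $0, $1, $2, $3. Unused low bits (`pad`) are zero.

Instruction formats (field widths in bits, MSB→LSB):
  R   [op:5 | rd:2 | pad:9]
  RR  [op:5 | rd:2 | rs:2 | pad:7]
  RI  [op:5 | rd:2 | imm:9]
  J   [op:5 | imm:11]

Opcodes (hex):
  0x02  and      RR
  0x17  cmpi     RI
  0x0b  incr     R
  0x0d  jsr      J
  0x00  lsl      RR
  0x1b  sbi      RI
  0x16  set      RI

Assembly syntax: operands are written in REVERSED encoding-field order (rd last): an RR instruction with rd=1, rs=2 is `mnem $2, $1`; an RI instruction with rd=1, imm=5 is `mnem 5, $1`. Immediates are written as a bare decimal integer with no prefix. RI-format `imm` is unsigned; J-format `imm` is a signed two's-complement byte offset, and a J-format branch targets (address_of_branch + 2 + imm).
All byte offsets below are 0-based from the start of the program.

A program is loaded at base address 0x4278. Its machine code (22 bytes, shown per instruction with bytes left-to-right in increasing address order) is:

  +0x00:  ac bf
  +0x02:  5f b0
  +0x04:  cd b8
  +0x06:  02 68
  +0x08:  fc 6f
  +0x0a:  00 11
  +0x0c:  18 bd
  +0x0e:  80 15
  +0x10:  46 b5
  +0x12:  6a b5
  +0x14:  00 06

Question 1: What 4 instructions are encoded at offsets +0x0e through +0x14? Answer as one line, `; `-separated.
[0e] 80 15 → 0x1580
  opcode bits[15:11]=0x2: and/RR
  rd: (w>>9)&0x3=0x2 → $2
  rs: (w>>7)&0x3=0x3 → $3
[10] 46 b5 → 0xb546
  opcode bits[15:11]=0x16: set/RI
  rd: (w>>9)&0x3=0x2 → $2
  imm: (w>>0)&0x1ff=0x146 → 326
[12] 6a b5 → 0xb56a
  opcode bits[15:11]=0x16: set/RI
  rd: (w>>9)&0x3=0x2 → $2
  imm: (w>>0)&0x1ff=0x16a → 362
[14] 00 06 → 0x0600
  opcode bits[15:11]=0x0: lsl/RR
  rd: (w>>9)&0x3=0x3 → $3
  rs: (w>>7)&0x3=0x0 → $0

and $3, $2; set 326, $2; set 362, $2; lsl $0, $3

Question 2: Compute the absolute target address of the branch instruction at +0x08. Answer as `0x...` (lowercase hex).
off 0x08: read fc 6f as little → 0x6ffc
  opcode bits[15:11]=0xd: jsr/J
  imm@[10:0]=0x7fc (s11→-4) ⇒ -4
  target = base 0x4278 + off 0x08 + 2 + imm -4 = 0x427e

0x427e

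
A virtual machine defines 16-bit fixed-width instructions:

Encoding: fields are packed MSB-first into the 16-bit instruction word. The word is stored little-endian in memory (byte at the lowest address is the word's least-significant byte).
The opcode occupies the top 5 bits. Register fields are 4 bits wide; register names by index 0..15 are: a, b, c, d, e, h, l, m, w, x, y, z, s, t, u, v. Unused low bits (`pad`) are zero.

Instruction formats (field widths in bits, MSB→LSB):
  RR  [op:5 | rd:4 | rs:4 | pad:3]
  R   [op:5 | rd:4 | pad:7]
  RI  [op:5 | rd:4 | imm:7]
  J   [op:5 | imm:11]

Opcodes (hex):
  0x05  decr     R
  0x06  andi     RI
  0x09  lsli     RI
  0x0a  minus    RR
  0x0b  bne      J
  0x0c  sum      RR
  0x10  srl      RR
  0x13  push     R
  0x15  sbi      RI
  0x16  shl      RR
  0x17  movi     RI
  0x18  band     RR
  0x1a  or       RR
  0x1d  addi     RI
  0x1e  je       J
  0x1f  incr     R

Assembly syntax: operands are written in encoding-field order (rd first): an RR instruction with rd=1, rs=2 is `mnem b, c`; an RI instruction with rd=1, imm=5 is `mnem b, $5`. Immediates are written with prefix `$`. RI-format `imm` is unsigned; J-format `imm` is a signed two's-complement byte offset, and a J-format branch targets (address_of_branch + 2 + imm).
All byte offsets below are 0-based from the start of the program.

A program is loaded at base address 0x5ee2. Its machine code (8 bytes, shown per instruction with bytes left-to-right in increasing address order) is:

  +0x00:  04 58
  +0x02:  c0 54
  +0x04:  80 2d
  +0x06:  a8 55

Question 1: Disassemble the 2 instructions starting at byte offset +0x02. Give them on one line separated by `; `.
minus x, w; decr z

+0x02: c0 54 ⇒ word 0x54c0 (little)
  op=0x54c0>>11=0xa ⇒ minus (RR)
  rd@[10:7]=0x9 ⇒ x
  rs@[6:3]=0x8 ⇒ w
+0x04: 80 2d ⇒ word 0x2d80 (little)
  op=0x2d80>>11=0x5 ⇒ decr (R)
  rd@[10:7]=0xb ⇒ z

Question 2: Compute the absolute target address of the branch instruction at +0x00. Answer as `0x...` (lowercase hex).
0x5ee8

+0x00: 04 58 ⇒ word 0x5804 (little)
  op=0x5804>>11=0xb ⇒ bne (J)
  imm: (w>>0)&0x7ff=0x4 → $4
  target = base 0x5ee2 + off 0x00 + 2 + imm 4 = 0x5ee8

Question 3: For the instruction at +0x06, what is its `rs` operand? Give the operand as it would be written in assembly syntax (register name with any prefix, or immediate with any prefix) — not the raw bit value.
off 0x06: read a8 55 as little → 0x55a8
  opcode bits[15:11]=0xa: minus/RR
  rd: (w>>7)&0xf=0xb → z
  rs: (w>>3)&0xf=0x5 → h

h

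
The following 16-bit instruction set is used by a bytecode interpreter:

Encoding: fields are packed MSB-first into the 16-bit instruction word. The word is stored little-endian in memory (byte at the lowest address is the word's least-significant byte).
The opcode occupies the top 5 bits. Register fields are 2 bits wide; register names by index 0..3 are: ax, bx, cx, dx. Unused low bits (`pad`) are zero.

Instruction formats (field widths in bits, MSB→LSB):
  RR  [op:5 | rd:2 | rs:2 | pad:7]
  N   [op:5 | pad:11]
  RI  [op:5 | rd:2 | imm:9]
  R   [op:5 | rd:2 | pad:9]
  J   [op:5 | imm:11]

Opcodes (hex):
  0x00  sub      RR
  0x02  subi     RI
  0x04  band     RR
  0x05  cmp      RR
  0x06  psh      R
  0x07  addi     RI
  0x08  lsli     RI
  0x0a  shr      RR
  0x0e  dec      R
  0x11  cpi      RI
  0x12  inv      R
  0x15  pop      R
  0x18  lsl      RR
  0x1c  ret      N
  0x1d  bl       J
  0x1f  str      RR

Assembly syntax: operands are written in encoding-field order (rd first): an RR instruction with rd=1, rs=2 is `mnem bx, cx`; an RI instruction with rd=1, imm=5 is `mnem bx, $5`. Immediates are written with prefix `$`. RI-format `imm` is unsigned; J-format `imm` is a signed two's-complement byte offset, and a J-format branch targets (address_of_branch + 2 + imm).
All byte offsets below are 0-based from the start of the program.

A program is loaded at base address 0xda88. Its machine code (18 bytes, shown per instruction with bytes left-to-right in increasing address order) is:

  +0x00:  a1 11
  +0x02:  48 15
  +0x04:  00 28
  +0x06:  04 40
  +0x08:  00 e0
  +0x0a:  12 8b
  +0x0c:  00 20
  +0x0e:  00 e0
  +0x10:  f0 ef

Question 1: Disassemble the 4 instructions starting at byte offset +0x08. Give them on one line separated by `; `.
@+08  little-endian(00 e0) = 0xe000
  opcode bits[15:11]=0x1c: ret/N
@+0a  little-endian(12 8b) = 0x8b12
  opcode bits[15:11]=0x11: cpi/RI
  rd: (w>>9)&0x3=0x1 → bx
  imm: (w>>0)&0x1ff=0x112 → $274
@+0c  little-endian(00 20) = 0x2000
  opcode bits[15:11]=0x4: band/RR
  rd: (w>>9)&0x3=0x0 → ax
  rs: (w>>7)&0x3=0x0 → ax
@+0e  little-endian(00 e0) = 0xe000
  opcode bits[15:11]=0x1c: ret/N

ret; cpi bx, $274; band ax, ax; ret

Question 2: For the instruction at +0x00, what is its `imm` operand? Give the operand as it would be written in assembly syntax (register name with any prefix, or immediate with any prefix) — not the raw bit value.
$417

[00] a1 11 → 0x11a1
  top 5b → 0x2 → subi [RI]
  rd@[10:9]=0x0 ⇒ ax
  imm@[8:0]=0x1a1 ⇒ $417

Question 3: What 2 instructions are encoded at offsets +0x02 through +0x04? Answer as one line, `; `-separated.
subi cx, $328; cmp ax, ax

@+02  little-endian(48 15) = 0x1548
  opcode bits[15:11]=0x2: subi/RI
  rd@[10:9]=0x2 ⇒ cx
  imm@[8:0]=0x148 ⇒ $328
@+04  little-endian(00 28) = 0x2800
  opcode bits[15:11]=0x5: cmp/RR
  rd@[10:9]=0x0 ⇒ ax
  rs@[8:7]=0x0 ⇒ ax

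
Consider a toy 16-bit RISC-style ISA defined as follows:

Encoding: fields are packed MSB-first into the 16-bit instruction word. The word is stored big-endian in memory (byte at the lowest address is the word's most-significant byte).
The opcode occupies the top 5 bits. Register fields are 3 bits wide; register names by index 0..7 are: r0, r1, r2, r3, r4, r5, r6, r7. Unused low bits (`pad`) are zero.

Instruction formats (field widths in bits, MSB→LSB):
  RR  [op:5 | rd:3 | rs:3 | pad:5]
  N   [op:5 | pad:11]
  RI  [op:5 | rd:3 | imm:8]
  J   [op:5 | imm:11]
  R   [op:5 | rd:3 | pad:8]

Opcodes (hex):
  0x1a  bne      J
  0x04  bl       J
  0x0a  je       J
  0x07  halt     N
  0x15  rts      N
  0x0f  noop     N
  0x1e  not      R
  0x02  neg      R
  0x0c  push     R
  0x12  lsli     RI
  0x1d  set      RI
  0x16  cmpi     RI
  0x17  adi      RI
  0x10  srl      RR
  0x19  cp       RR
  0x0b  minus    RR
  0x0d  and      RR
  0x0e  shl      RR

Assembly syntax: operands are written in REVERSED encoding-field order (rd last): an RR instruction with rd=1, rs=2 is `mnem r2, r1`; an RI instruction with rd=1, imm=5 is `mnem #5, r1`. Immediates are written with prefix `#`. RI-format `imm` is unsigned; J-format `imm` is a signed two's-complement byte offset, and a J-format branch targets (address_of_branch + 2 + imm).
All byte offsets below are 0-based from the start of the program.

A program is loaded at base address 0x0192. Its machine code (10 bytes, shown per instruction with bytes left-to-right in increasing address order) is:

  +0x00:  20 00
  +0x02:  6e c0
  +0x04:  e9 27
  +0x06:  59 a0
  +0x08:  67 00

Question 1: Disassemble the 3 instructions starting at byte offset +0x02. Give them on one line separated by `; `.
[02] 6e c0 → 0x6ec0
  top 5b → 0xd → and [RR]
  rd@[10:8]=0x6 ⇒ r6
  rs@[7:5]=0x6 ⇒ r6
[04] e9 27 → 0xe927
  top 5b → 0x1d → set [RI]
  rd@[10:8]=0x1 ⇒ r1
  imm@[7:0]=0x27 ⇒ #39
[06] 59 a0 → 0x59a0
  top 5b → 0xb → minus [RR]
  rd@[10:8]=0x1 ⇒ r1
  rs@[7:5]=0x5 ⇒ r5

and r6, r6; set #39, r1; minus r5, r1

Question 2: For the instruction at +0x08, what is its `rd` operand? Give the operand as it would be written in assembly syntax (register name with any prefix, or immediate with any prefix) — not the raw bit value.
r7

@+08  big-endian(67 00) = 0x6700
  op=0x6700>>11=0xc ⇒ push (R)
  [10:8] rd=7 = r7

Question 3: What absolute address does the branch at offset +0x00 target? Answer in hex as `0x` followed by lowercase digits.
[00] 20 00 → 0x2000
  opcode bits[15:11]=0x4: bl/J
  [10:0] imm=0 = #0
  target = base 0x0192 + off 0x00 + 2 + imm 0 = 0x0194

0x0194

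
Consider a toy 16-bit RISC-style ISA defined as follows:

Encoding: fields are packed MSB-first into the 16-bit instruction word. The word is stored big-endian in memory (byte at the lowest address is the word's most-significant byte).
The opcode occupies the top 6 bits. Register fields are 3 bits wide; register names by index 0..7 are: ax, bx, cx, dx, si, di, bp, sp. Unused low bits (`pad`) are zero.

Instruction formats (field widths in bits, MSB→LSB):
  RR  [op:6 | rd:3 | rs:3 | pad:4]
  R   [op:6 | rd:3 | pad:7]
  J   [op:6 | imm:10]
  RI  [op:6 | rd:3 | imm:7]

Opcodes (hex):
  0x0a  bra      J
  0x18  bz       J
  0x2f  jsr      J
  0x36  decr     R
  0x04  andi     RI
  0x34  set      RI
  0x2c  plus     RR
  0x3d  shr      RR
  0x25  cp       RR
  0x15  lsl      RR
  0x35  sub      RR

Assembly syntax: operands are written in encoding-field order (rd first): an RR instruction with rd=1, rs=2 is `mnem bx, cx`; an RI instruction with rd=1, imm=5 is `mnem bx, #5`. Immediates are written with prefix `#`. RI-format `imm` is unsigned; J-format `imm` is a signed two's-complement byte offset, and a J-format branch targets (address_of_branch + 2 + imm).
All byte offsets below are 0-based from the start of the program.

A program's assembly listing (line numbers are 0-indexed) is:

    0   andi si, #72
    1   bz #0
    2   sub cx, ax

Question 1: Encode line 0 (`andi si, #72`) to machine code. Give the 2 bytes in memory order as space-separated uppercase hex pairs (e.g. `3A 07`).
0. andi fields op=0x4:6|rd=4:3|imm=72:7 → word 1248h → 12 48

12 48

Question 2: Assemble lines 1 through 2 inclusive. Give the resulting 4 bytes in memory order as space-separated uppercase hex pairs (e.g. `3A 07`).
1. bz fields op=0x18:6|imm=0:10 → word 6000h → 60 00
2. sub fields op=0x35:6|rd=2:3|rs=0:3|pad=0:4 → word d500h → d5 00

60 00 D5 00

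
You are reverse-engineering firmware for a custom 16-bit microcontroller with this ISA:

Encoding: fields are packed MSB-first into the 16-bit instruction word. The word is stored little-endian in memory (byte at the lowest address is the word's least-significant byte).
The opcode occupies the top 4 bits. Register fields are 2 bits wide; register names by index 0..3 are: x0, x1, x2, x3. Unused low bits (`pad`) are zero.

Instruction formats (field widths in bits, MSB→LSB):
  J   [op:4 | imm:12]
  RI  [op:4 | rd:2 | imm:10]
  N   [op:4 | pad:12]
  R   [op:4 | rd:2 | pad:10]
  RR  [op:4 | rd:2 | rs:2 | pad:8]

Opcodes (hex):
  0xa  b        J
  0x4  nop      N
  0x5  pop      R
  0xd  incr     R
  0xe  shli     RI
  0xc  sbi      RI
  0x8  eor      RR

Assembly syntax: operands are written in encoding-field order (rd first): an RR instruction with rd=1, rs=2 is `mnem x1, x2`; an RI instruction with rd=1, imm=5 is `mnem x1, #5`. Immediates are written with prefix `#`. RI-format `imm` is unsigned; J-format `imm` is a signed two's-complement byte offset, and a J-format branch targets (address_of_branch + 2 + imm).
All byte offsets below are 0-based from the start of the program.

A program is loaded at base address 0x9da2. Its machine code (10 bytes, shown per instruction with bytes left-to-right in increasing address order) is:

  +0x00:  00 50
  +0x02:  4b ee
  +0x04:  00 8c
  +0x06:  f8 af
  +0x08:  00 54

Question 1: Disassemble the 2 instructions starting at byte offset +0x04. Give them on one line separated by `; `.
eor x3, x0; b #-8

@+04  little-endian(00 8c) = 0x8c00
  op=0x8c00>>12=0x8 ⇒ eor (RR)
  rd: (w>>10)&0x3=0x3 → x3
  rs: (w>>8)&0x3=0x0 → x0
@+06  little-endian(f8 af) = 0xaff8
  op=0xaff8>>12=0xa ⇒ b (J)
  imm: (w>>0)&0xfff=0xff8 (s12→-8) → #-8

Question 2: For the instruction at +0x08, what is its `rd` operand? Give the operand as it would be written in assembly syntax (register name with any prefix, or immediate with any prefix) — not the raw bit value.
x1

off 0x08: read 00 54 as little → 0x5400
  top 4b → 0x5 → pop [R]
  [11:10] rd=1 = x1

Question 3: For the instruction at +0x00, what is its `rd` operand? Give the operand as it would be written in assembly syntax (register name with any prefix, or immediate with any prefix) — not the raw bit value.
x0

[00] 00 50 → 0x5000
  opcode bits[15:12]=0x5: pop/R
  [11:10] rd=0 = x0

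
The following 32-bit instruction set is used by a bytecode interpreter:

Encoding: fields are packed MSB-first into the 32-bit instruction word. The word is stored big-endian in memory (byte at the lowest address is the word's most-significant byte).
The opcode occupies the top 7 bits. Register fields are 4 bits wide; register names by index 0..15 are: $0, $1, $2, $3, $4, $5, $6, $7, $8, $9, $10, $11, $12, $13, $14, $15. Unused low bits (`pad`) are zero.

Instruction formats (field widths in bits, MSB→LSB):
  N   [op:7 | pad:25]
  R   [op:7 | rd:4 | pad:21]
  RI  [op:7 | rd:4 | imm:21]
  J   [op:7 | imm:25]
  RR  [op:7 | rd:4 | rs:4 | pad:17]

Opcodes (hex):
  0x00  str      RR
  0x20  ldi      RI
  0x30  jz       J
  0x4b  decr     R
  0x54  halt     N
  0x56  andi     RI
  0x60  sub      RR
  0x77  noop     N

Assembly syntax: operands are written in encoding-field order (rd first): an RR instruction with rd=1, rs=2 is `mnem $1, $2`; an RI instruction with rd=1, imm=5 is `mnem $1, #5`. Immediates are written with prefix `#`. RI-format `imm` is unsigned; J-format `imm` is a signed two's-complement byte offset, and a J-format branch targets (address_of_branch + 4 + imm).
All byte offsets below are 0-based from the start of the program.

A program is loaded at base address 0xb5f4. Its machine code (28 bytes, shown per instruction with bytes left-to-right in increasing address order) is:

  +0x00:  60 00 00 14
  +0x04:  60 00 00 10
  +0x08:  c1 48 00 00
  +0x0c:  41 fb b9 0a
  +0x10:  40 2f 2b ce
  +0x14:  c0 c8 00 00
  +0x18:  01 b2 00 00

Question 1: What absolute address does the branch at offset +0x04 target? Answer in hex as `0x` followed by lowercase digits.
0xb60c

off 0x04: read 60 00 00 10 as big → 0x60000010
  op=0x60000010>>25=0x30 ⇒ jz (J)
  imm: (w>>0)&0x1ffffff=0x10 → #16
  target = base 0xb5f4 + off 0x04 + 4 + imm 16 = 0xb60c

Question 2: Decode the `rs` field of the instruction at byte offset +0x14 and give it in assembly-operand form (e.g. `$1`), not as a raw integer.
$4

off 0x14: read c0 c8 00 00 as big → 0xc0c80000
  top 7b → 0x60 → sub [RR]
  rd: (w>>21)&0xf=0x6 → $6
  rs: (w>>17)&0xf=0x4 → $4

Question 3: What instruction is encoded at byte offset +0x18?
+0x18: 01 b2 00 00 ⇒ word 0x01b20000 (big)
  op=0x01b20000>>25=0x0 ⇒ str (RR)
  rd: (w>>21)&0xf=0xd → $13
  rs: (w>>17)&0xf=0x9 → $9

str $13, $9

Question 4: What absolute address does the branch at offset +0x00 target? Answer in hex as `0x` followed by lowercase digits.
0xb60c

[00] 60 00 00 14 → 0x60000014
  top 7b → 0x30 → jz [J]
  imm: (w>>0)&0x1ffffff=0x14 → #20
  target = base 0xb5f4 + off 0x00 + 4 + imm 20 = 0xb60c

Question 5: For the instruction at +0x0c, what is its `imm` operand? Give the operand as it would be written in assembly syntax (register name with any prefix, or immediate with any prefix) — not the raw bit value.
#1816842

[0c] 41 fb b9 0a → 0x41fbb90a
  op=0x41fbb90a>>25=0x20 ⇒ ldi (RI)
  rd: (w>>21)&0xf=0xf → $15
  imm: (w>>0)&0x1fffff=0x1bb90a → #1816842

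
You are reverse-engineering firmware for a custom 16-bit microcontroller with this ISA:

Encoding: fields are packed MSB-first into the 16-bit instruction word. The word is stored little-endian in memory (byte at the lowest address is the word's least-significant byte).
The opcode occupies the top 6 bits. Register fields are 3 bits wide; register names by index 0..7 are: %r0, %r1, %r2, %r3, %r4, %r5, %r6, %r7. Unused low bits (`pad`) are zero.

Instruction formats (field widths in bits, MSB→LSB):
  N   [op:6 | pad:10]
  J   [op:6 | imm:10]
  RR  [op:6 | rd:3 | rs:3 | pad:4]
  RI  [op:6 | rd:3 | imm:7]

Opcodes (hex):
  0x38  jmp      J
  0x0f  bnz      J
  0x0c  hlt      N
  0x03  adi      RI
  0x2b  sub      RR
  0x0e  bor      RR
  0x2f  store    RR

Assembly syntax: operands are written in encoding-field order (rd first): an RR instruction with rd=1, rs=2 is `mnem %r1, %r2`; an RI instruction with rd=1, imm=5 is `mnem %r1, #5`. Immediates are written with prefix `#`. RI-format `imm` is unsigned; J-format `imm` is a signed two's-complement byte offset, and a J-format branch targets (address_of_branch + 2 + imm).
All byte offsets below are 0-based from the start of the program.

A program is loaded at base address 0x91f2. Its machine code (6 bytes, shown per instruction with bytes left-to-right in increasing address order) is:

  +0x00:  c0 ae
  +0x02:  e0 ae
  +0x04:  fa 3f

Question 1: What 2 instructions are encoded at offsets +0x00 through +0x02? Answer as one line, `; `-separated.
off 0x00: read c0 ae as little → 0xaec0
  top 6b → 0x2b → sub [RR]
  rd@[9:7]=0x5 ⇒ %r5
  rs@[6:4]=0x4 ⇒ %r4
off 0x02: read e0 ae as little → 0xaee0
  top 6b → 0x2b → sub [RR]
  rd@[9:7]=0x5 ⇒ %r5
  rs@[6:4]=0x6 ⇒ %r6

sub %r5, %r4; sub %r5, %r6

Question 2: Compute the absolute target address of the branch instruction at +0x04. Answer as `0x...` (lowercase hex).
0x91f2

off 0x04: read fa 3f as little → 0x3ffa
  top 6b → 0xf → bnz [J]
  imm: (w>>0)&0x3ff=0x3fa (s10→-6) → #-6
  target = base 0x91f2 + off 0x04 + 2 + imm -6 = 0x91f2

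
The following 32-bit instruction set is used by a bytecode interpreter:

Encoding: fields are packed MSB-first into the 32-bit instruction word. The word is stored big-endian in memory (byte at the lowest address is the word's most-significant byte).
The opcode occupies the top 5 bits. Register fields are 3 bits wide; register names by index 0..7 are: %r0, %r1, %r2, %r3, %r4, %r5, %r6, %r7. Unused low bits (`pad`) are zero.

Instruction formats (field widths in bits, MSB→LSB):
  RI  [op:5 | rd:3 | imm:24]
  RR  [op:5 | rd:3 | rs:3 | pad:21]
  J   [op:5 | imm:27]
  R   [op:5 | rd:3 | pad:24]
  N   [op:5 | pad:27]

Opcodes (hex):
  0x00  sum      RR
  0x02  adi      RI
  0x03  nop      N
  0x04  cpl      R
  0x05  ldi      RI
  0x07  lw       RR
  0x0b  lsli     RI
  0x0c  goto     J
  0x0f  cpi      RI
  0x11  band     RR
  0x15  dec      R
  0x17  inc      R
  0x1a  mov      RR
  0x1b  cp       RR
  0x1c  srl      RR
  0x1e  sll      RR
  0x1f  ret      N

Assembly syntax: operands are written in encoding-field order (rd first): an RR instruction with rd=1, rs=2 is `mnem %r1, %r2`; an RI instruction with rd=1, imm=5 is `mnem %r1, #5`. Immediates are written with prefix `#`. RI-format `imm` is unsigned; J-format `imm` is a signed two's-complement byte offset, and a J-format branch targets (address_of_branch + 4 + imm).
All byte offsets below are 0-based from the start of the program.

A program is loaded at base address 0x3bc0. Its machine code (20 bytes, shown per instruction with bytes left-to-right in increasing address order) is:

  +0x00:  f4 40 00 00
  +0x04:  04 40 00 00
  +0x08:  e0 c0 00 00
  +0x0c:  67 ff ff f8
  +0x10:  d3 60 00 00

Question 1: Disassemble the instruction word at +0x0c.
goto #-8

+0x0c: 67 ff ff f8 ⇒ word 0x67fffff8 (big)
  top 5b → 0xc → goto [J]
  imm: (w>>0)&0x7ffffff=0x7fffff8 (s27→-8) → #-8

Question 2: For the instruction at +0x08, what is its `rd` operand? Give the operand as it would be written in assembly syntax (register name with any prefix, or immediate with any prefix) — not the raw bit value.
%r0

+0x08: e0 c0 00 00 ⇒ word 0xe0c00000 (big)
  top 5b → 0x1c → srl [RR]
  [26:24] rd=0 = %r0
  [23:21] rs=6 = %r6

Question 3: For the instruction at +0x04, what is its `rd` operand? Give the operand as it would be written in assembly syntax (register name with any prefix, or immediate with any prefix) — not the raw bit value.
[04] 04 40 00 00 → 0x04400000
  op=0x04400000>>27=0x0 ⇒ sum (RR)
  rd: (w>>24)&0x7=0x4 → %r4
  rs: (w>>21)&0x7=0x2 → %r2

%r4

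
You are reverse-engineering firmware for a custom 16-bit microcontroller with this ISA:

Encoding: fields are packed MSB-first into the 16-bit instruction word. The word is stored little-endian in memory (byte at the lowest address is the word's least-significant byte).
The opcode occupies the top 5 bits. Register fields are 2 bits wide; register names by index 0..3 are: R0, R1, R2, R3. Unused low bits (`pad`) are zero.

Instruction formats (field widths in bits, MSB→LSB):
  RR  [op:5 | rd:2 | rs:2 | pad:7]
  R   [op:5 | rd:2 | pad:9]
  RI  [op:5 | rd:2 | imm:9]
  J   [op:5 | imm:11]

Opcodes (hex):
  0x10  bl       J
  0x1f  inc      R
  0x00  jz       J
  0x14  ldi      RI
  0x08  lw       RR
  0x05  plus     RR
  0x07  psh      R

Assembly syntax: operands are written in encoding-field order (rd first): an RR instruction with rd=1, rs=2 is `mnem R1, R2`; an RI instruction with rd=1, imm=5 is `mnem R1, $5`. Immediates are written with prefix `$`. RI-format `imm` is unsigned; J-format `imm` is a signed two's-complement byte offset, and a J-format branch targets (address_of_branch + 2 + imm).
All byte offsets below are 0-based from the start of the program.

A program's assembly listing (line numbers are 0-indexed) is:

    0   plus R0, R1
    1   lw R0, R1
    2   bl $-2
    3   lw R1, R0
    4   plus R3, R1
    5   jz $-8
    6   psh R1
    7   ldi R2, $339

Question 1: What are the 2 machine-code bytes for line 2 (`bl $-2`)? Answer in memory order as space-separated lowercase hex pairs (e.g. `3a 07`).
L2: bl op=0x10:5|imm=-2:11 ⇒ 0x87fe ⇒ little fe 87

fe 87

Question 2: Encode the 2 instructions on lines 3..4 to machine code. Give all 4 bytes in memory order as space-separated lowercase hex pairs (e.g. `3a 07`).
L3: lw op=0x8:5|rd=1:2|rs=0:2|pad=0:7 ⇒ 0x4200 ⇒ little 00 42
L4: plus op=0x5:5|rd=3:2|rs=1:2|pad=0:7 ⇒ 0x2e80 ⇒ little 80 2e

00 42 80 2e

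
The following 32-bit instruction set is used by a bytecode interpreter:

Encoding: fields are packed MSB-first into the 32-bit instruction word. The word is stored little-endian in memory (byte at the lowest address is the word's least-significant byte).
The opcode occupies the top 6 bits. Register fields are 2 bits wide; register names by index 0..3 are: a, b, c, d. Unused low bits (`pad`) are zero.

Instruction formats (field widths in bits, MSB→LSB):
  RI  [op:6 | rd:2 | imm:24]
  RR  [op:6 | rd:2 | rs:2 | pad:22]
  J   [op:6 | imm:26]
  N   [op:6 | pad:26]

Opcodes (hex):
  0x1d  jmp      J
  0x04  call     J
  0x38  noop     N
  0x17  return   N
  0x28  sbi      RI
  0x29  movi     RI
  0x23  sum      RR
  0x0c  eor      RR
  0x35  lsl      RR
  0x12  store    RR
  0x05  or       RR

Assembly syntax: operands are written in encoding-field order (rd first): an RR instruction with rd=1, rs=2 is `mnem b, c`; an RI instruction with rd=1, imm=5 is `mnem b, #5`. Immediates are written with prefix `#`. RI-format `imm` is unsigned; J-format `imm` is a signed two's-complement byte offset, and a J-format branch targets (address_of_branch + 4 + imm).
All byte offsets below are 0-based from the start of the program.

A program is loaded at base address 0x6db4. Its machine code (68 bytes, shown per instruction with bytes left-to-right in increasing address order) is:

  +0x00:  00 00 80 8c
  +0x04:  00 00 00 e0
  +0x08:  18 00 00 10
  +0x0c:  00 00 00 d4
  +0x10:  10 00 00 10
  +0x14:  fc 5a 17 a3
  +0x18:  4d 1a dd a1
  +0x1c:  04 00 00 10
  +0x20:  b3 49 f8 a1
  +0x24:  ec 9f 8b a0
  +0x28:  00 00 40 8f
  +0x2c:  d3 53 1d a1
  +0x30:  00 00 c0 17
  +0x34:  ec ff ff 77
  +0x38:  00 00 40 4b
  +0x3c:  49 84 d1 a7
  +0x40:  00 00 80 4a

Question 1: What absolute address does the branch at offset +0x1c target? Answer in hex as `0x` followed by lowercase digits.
0x6dd8

+0x1c: 04 00 00 10 ⇒ word 0x10000004 (little)
  opcode bits[31:26]=0x4: call/J
  imm: (w>>0)&0x3ffffff=0x4 → #4
  target = base 0x6db4 + off 0x1c + 4 + imm 4 = 0x6dd8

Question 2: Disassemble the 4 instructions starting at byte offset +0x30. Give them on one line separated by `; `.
or d, d; jmp #-20; store d, b; movi d, #13730889

+0x30: 00 00 c0 17 ⇒ word 0x17c00000 (little)
  opcode bits[31:26]=0x5: or/RR
  rd@[25:24]=0x3 ⇒ d
  rs@[23:22]=0x3 ⇒ d
+0x34: ec ff ff 77 ⇒ word 0x77ffffec (little)
  opcode bits[31:26]=0x1d: jmp/J
  imm@[25:0]=0x3ffffec (s26→-20) ⇒ #-20
+0x38: 00 00 40 4b ⇒ word 0x4b400000 (little)
  opcode bits[31:26]=0x12: store/RR
  rd@[25:24]=0x3 ⇒ d
  rs@[23:22]=0x1 ⇒ b
+0x3c: 49 84 d1 a7 ⇒ word 0xa7d18449 (little)
  opcode bits[31:26]=0x29: movi/RI
  rd@[25:24]=0x3 ⇒ d
  imm@[23:0]=0xd18449 ⇒ #13730889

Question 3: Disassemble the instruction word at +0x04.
noop

@+04  little-endian(00 00 00 e0) = 0xe0000000
  op=0xe0000000>>26=0x38 ⇒ noop (N)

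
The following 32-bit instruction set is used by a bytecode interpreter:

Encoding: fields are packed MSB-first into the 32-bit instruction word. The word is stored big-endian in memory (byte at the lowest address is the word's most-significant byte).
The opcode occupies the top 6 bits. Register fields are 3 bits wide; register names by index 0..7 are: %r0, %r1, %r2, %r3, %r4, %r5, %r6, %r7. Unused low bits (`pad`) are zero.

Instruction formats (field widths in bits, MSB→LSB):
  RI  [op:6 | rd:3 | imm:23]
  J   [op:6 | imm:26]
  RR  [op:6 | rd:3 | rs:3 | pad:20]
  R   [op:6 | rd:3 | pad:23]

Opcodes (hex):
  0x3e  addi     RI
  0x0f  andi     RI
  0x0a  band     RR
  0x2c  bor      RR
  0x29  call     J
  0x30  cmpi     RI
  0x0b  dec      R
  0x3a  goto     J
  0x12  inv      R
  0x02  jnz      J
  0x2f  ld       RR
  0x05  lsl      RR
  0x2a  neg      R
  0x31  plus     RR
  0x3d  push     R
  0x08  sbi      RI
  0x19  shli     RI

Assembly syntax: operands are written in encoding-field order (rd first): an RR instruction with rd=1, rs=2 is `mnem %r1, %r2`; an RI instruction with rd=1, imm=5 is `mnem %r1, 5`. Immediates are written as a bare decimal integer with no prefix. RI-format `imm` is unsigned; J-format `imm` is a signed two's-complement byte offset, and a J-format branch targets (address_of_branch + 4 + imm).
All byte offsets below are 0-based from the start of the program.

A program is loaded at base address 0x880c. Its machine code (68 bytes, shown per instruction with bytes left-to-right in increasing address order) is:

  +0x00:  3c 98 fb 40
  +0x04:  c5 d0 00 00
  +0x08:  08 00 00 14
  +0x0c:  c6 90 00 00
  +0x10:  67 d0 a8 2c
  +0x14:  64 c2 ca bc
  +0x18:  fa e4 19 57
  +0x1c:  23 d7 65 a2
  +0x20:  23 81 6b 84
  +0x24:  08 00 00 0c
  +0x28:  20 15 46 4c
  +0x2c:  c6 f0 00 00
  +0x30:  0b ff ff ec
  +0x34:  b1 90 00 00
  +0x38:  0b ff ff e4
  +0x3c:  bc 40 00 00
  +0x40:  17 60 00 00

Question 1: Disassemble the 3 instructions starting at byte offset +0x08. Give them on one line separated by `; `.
off 0x08: read 08 00 00 14 as big → 0x08000014
  opcode bits[31:26]=0x2: jnz/J
  imm@[25:0]=0x14 ⇒ 20
off 0x0c: read c6 90 00 00 as big → 0xc6900000
  opcode bits[31:26]=0x31: plus/RR
  rd@[25:23]=0x5 ⇒ %r5
  rs@[22:20]=0x1 ⇒ %r1
off 0x10: read 67 d0 a8 2c as big → 0x67d0a82c
  opcode bits[31:26]=0x19: shli/RI
  rd@[25:23]=0x7 ⇒ %r7
  imm@[22:0]=0x50a82c ⇒ 5285932

jnz 20; plus %r5, %r1; shli %r7, 5285932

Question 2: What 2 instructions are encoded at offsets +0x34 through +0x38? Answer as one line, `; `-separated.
[34] b1 90 00 00 → 0xb1900000
  top 6b → 0x2c → bor [RR]
  rd@[25:23]=0x3 ⇒ %r3
  rs@[22:20]=0x1 ⇒ %r1
[38] 0b ff ff e4 → 0x0bffffe4
  top 6b → 0x2 → jnz [J]
  imm@[25:0]=0x3ffffe4 (s26→-28) ⇒ -28

bor %r3, %r1; jnz -28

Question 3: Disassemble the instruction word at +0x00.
@+00  big-endian(3c 98 fb 40) = 0x3c98fb40
  op=0x3c98fb40>>26=0xf ⇒ andi (RI)
  rd: (w>>23)&0x7=0x1 → %r1
  imm: (w>>0)&0x7fffff=0x18fb40 → 1637184

andi %r1, 1637184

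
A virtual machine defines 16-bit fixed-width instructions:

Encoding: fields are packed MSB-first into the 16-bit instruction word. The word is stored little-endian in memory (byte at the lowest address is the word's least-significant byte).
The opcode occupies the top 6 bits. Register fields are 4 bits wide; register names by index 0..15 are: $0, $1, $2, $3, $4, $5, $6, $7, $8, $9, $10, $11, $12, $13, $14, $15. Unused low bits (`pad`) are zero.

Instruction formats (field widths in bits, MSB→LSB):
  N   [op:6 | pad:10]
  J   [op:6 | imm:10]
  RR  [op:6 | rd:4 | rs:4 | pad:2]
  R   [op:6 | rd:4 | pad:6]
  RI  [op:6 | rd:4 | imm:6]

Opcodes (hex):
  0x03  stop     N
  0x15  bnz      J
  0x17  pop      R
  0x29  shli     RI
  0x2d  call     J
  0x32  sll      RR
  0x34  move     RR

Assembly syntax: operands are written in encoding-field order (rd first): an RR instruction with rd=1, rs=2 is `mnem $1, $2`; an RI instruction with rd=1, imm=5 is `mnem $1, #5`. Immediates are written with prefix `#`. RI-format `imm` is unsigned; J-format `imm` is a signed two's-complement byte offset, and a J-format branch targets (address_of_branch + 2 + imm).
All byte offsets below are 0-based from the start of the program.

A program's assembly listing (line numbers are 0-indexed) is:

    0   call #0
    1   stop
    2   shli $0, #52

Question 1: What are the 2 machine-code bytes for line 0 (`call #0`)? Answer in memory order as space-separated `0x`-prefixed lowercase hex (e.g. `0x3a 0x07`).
0. call fields op=0x2d:6|imm=0:10 → word b400h → 00 b4

0x00 0xb4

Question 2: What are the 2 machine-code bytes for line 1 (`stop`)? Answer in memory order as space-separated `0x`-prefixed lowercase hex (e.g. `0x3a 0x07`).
0x00 0x0c

line 1 (stop): pack op=0x3:6|pad=0:10 = 0x0c00; little→ 00 0c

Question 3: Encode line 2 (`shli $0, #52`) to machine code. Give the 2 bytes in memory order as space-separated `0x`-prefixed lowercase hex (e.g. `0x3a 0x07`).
0x34 0xa4

line 2 (shli): pack op=0x29:6|rd=0:4|imm=52:6 = 0xa434; little→ 34 a4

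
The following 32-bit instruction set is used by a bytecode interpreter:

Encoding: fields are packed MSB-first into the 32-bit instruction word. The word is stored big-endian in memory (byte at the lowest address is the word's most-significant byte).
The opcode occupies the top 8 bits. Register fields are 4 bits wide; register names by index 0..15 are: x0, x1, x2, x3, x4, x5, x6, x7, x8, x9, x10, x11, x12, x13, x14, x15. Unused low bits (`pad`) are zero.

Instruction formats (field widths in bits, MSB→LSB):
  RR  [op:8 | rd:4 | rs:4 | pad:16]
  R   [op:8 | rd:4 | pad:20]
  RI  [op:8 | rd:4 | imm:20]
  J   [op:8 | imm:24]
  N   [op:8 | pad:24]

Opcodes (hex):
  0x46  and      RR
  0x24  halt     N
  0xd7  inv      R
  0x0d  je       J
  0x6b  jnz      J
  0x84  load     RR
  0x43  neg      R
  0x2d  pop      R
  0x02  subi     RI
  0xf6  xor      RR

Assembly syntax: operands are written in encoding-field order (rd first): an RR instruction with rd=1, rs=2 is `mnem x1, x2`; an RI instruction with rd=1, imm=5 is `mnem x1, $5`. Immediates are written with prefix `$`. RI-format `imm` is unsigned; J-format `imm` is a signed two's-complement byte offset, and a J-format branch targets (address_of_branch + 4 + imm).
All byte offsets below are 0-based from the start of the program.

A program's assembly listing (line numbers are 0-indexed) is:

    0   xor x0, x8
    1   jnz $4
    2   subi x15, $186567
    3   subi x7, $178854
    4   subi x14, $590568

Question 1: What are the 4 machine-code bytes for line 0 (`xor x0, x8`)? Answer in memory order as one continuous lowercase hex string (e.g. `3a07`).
L0: xor op=0xf6:8|rd=0:4|rs=8:4|pad=0:16 ⇒ 0xf6080000 ⇒ big f6 08 00 00

f6080000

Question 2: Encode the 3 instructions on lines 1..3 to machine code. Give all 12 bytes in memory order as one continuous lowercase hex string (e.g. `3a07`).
line 1 (jnz): pack op=0x6b:8|imm=4:24 = 0x6b000004; big→ 6b 00 00 04
line 2 (subi): pack op=0x2:8|rd=15:4|imm=186567:20 = 0x02f2d8c7; big→ 02 f2 d8 c7
line 3 (subi): pack op=0x2:8|rd=7:4|imm=178854:20 = 0x0272baa6; big→ 02 72 ba a6

6b00000402f2d8c70272baa6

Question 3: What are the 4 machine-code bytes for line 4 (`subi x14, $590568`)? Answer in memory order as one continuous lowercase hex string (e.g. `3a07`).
02e902e8

line 4 (subi): pack op=0x2:8|rd=14:4|imm=590568:20 = 0x02e902e8; big→ 02 e9 02 e8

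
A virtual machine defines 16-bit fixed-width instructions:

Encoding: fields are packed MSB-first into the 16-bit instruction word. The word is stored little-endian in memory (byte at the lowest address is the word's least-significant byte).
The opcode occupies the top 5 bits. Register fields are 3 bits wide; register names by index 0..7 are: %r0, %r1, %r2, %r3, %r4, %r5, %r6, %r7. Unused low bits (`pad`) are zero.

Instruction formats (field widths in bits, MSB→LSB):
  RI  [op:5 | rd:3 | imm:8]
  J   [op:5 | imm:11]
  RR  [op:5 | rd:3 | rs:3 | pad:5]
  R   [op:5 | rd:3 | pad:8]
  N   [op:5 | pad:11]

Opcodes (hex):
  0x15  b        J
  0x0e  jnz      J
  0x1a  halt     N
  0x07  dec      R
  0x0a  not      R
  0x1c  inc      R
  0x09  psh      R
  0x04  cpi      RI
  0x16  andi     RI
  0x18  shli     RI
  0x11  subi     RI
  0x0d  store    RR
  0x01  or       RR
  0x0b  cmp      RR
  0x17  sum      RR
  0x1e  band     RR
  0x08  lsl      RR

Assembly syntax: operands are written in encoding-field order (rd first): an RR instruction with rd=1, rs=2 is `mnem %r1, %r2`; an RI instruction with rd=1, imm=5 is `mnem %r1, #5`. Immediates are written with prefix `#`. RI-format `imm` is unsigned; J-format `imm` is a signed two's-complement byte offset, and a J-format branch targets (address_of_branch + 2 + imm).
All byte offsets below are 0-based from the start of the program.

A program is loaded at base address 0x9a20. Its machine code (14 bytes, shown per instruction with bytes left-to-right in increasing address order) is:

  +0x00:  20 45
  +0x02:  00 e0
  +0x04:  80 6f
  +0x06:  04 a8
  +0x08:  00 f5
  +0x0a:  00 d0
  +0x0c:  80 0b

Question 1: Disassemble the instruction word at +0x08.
off 0x08: read 00 f5 as little → 0xf500
  opcode bits[15:11]=0x1e: band/RR
  [10:8] rd=5 = %r5
  [7:5] rs=0 = %r0

band %r5, %r0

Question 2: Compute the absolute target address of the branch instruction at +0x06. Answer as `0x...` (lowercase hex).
off 0x06: read 04 a8 as little → 0xa804
  opcode bits[15:11]=0x15: b/J
  [10:0] imm=4 = #4
  target = base 0x9a20 + off 0x06 + 2 + imm 4 = 0x9a2c

0x9a2c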